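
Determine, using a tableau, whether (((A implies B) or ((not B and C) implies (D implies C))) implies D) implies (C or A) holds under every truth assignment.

Not valid

Assume the negation and expand:
Initial set: {not ((((A implies B) or ((not B and C) implies (D implies C))) implies D) implies (C or A))}.
not ((((A implies B) or ((not B and C) implies (D implies C))) implies D) implies (C or A)): α-rule — add (((A implies B) or ((not B and C) implies (D implies C))) implies D), not (C or A).
not (C or A): α-rule — add not C, not A.
(((A implies B) or ((not B and C) implies (D implies C))) implies D): β-rule — branch into not ((A implies B) or ((not B and C) implies (D implies C)))  //  D.
  branch 1 (add not ((A implies B) or ((not B and C) implies (D implies C)))):
    not ((A implies B) or ((not B and C) implies (D implies C))): α-rule — add not (A implies B), not ((not B and C) implies (D implies C)).
    not (A implies B): α-rule — add A, not B.
    × closes — contains both A and not A.
  branch 2 (add D):
    ○ open, literals {A=0, C=0, D=1}.
1 branch closed, 1 open.
An open branch gives a countermodel: A=0, C=0, D=1 (unmentioned atoms arbitrary); under it the original formula is false.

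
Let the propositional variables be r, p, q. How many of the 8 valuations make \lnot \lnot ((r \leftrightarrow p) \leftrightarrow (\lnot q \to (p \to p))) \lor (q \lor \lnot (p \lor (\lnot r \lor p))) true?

7

Initial set: {T (\lnot \lnot ((r \leftrightarrow p) \leftrightarrow (\lnot q \to (p \to p))) \lor (q \lor \lnot (p \lor (\lnot r \lor p))))}.
T (\lnot \lnot ((r \leftrightarrow p) \leftrightarrow (\lnot q \to (p \to p))) \lor (q \lor \lnot (p \lor (\lnot r \lor p)))): β-rule — branch into T \lnot \lnot ((r \leftrightarrow p) \leftrightarrow (\lnot q \to (p \to p)))  //  T (q \lor \lnot (p \lor (\lnot r \lor p))).
  branch 1 (add T \lnot \lnot ((r \leftrightarrow p) \leftrightarrow (\lnot q \to (p \to p)))):
    T \lnot \lnot ((r \leftrightarrow p) \leftrightarrow (\lnot q \to (p \to p))): drop double negation, giving T ((r \leftrightarrow p) \leftrightarrow (\lnot q \to (p \to p))).
    T ((r \leftrightarrow p) \leftrightarrow (\lnot q \to (p \to p))): β-rule — branch into T (r \leftrightarrow p), T (\lnot q \to (p \to p))  //  F (r \leftrightarrow p), F (\lnot q \to (p \to p)).
      branch 1.1 (add T (r \leftrightarrow p), T (\lnot q \to (p \to p))):
        T (r \leftrightarrow p): β-rule — branch into T r, T p  //  F r, F p.
          branch 1.1.1 (add T r, T p):
            T (\lnot q \to (p \to p)): β-rule — branch into F \lnot q  //  T (p \to p).
              branch 1.1.1.1 (add F \lnot q):
                ○ open, literals {p=T, q=T, r=T}.
              branch 1.1.1.2 (add T (p \to p)):
                T (p \to p): β-rule — branch into F p  //  T p.
                  branch 1.1.1.2.1 (add F p):
                    × closes — contains both p and \lnot p.
                  branch 1.1.1.2.2 (add T p):
                    ○ open, literals {p=T, r=T}.
          branch 1.1.2 (add F r, F p):
            T (\lnot q \to (p \to p)): β-rule — branch into F \lnot q  //  T (p \to p).
              branch 1.1.2.1 (add F \lnot q):
                ○ open, literals {p=F, q=T, r=F}.
              branch 1.1.2.2 (add T (p \to p)):
                T (p \to p): β-rule — branch into F p  //  T p.
                  branch 1.1.2.2.1 (add F p):
                    ○ open, literals {p=F, r=F}.
                  branch 1.1.2.2.2 (add T p):
                    × closes — contains both p and \lnot p.
      branch 1.2 (add F (r \leftrightarrow p), F (\lnot q \to (p \to p))):
        F (\lnot q \to (p \to p)): α-rule — add T \lnot q, F (p \to p).
        F (p \to p): α-rule — add T p, F p.
        × closes — contains both p and \lnot p.
  branch 2 (add T (q \lor \lnot (p \lor (\lnot r \lor p)))):
    T (q \lor \lnot (p \lor (\lnot r \lor p))): β-rule — branch into T q  //  T \lnot (p \lor (\lnot r \lor p)).
      branch 2.1 (add T q):
        ○ open, literals {q=T}.
      branch 2.2 (add T \lnot (p \lor (\lnot r \lor p))):
        T \lnot (p \lor (\lnot r \lor p)): α-rule — add F p, F (\lnot r \lor p).
        F (\lnot r \lor p): α-rule — add F \lnot r, F p.
        ○ open, literals {p=F, r=T}.
3 branches closed, 6 open.
Each open branch fixes some atoms; the unmentioned ones are free. Counting distinct full assignments: branch {p=T, q=T, r=T} (none free) contributes 1 new; branch {p=T, r=T} (q) contributes 1 new; branch {p=F, q=T, r=F} (none free) contributes 1 new; branch {p=F, r=F} (q) contributes 1 new; branch {q=T} (r, p) contributes 2 new; branch {p=F, r=T} (q) contributes 1 new. Total: 7.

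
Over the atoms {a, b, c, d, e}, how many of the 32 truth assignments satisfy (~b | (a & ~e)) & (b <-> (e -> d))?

Initial set: {((~b | (a & ~e)) & (b <-> (e -> d)))}.
((~b | (a & ~e)) & (b <-> (e -> d))): α-rule — add (~b | (a & ~e)), (b <-> (e -> d)).
(~b | (a & ~e)): β-rule — branch into ~b  //  (a & ~e).
  branch 1 (add ~b):
    (b <-> (e -> d)): β-rule — branch into b, (e -> d)  //  ~b, ~(e -> d).
      branch 1.1 (add b, (e -> d)):
        × closes — contains both b and ~b.
      branch 1.2 (add ~b, ~(e -> d)):
        ~(e -> d): α-rule — add e, ~d.
        ○ open, literals {b=false, d=false, e=true}.
  branch 2 (add (a & ~e)):
    (a & ~e): α-rule — add a, ~e.
    (b <-> (e -> d)): β-rule — branch into b, (e -> d)  //  ~b, ~(e -> d).
      branch 2.1 (add b, (e -> d)):
        (e -> d): β-rule — branch into ~e  //  d.
          branch 2.1.1 (add ~e):
            ○ open, literals {a=true, b=true, e=false}.
          branch 2.1.2 (add d):
            ○ open, literals {a=true, b=true, d=true, e=false}.
      branch 2.2 (add ~b, ~(e -> d)):
        ~(e -> d): α-rule — add e, ~d.
        × closes — contains both e and ~e.
2 branches closed, 3 open.
Each open branch fixes some atoms; the unmentioned ones are free. Counting distinct full assignments: branch {b=false, d=false, e=true} (a, c) contributes 4 new; branch {a=true, b=true, e=false} (c, d) contributes 4 new; branch {a=true, b=true, d=true, e=false} (c) contributes 0 new. Total: 8.

8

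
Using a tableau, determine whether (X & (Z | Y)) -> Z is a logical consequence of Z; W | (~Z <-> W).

Yes

Initial set: {Z; (W | (~Z <-> W)); ~((X & (Z | Y)) -> Z)}.
~((X & (Z | Y)) -> Z): α-rule — add (X & (Z | Y)), ~Z.
× closes — contains both Z and ~Z.
All 1 branch closes.
Every branch closed, so the premises entail the conclusion.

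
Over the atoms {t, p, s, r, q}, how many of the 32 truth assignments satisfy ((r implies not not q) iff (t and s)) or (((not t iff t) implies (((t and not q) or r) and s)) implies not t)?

24

Initial set: {T (((r implies not not q) iff (t and s)) or (((not t iff t) implies (((t and not q) or r) and s)) implies not t))}.
T (((r implies not not q) iff (t and s)) or (((not t iff t) implies (((t and not q) or r) and s)) implies not t)): β-rule — branch into T ((r implies not not q) iff (t and s))  //  T (((not t iff t) implies (((t and not q) or r) and s)) implies not t).
  branch 1 (add T ((r implies not not q) iff (t and s))):
    T ((r implies not not q) iff (t and s)): β-rule — branch into T (r implies not not q), T (t and s)  //  F (r implies not not q), F (t and s).
      branch 1.1 (add T (r implies not not q), T (t and s)):
        T (t and s): α-rule — add T t, T s.
        T (r implies not not q): β-rule — branch into F r  //  T not not q.
          branch 1.1.1 (add F r):
            ○ open, literals {r=false, s=true, t=true}.
          branch 1.1.2 (add T not not q):
            T not not q: drop double negation, giving T q.
            ○ open, literals {q=true, s=true, t=true}.
      branch 1.2 (add F (r implies not not q), F (t and s)):
        F (r implies not not q): α-rule — add T r, F not not q.
        F not not q: drop double negation, giving F q.
        F (t and s): β-rule — branch into F t  //  F s.
          branch 1.2.1 (add F t):
            ○ open, literals {q=false, r=true, t=false}.
          branch 1.2.2 (add F s):
            ○ open, literals {q=false, r=true, s=false}.
  branch 2 (add T (((not t iff t) implies (((t and not q) or r) and s)) implies not t)):
    T (((not t iff t) implies (((t and not q) or r) and s)) implies not t): β-rule — branch into F ((not t iff t) implies (((t and not q) or r) and s))  //  T not t.
      branch 2.1 (add F ((not t iff t) implies (((t and not q) or r) and s))):
        F ((not t iff t) implies (((t and not q) or r) and s)): α-rule — add T (not t iff t), F (((t and not q) or r) and s).
        T (not t iff t): β-rule — branch into T not t, T t  //  F not t, F t.
          branch 2.1.1 (add T not t, T t):
            × closes — contains both t and not t.
          branch 2.1.2 (add F not t, F t):
            × closes — contains both t and not t.
      branch 2.2 (add T not t):
        ○ open, literals {t=false}.
2 branches closed, 5 open.
Each open branch fixes some atoms; the unmentioned ones are free. Counting distinct full assignments: branch {r=false, s=true, t=true} (p, q) contributes 4 new; branch {q=true, s=true, t=true} (p, r) contributes 2 new; branch {q=false, r=true, t=false} (p, s) contributes 4 new; branch {q=false, r=true, s=false} (t, p) contributes 2 new; branch {t=false} (p, s, r, q) contributes 12 new. Total: 24.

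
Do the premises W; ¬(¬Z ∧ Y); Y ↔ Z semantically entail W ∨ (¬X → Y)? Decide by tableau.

Yes

Initial set: {T W; T ¬(¬Z ∧ Y); T (Y ↔ Z); F (W ∨ (¬X → Y))}.
F (W ∨ (¬X → Y)): α-rule — add F W, F (¬X → Y).
× closes — contains both W and ¬W.
All 1 branch closes.
Every branch closed, so the premises entail the conclusion.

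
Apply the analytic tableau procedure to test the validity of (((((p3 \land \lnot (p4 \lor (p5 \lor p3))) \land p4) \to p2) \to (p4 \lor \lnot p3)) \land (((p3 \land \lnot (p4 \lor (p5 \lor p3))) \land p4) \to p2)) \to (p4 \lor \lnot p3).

Valid

Assume the negation and expand:
Initial set: {\lnot ((((((p3 \land \lnot (p4 \lor (p5 \lor p3))) \land p4) \to p2) \to (p4 \lor \lnot p3)) \land (((p3 \land \lnot (p4 \lor (p5 \lor p3))) \land p4) \to p2)) \to (p4 \lor \lnot p3))}.
\lnot ((((((p3 \land \lnot (p4 \lor (p5 \lor p3))) \land p4) \to p2) \to (p4 \lor \lnot p3)) \land (((p3 \land \lnot (p4 \lor (p5 \lor p3))) \land p4) \to p2)) \to (p4 \lor \lnot p3)): α-rule — add (((((p3 \land \lnot (p4 \lor (p5 \lor p3))) \land p4) \to p2) \to (p4 \lor \lnot p3)) \land (((p3 \land \lnot (p4 \lor (p5 \lor p3))) \land p4) \to p2)), \lnot (p4 \lor \lnot p3).
(((((p3 \land \lnot (p4 \lor (p5 \lor p3))) \land p4) \to p2) \to (p4 \lor \lnot p3)) \land (((p3 \land \lnot (p4 \lor (p5 \lor p3))) \land p4) \to p2)): α-rule — add ((((p3 \land \lnot (p4 \lor (p5 \lor p3))) \land p4) \to p2) \to (p4 \lor \lnot p3)), (((p3 \land \lnot (p4 \lor (p5 \lor p3))) \land p4) \to p2).
\lnot (p4 \lor \lnot p3): α-rule — add \lnot p4, \lnot \lnot p3.
((((p3 \land \lnot (p4 \lor (p5 \lor p3))) \land p4) \to p2) \to (p4 \lor \lnot p3)): β-rule — branch into \lnot (((p3 \land \lnot (p4 \lor (p5 \lor p3))) \land p4) \to p2)  //  (p4 \lor \lnot p3).
  branch 1 (add \lnot (((p3 \land \lnot (p4 \lor (p5 \lor p3))) \land p4) \to p2)):
    \lnot (((p3 \land \lnot (p4 \lor (p5 \lor p3))) \land p4) \to p2): α-rule — add ((p3 \land \lnot (p4 \lor (p5 \lor p3))) \land p4), \lnot p2.
    ((p3 \land \lnot (p4 \lor (p5 \lor p3))) \land p4): α-rule — add (p3 \land \lnot (p4 \lor (p5 \lor p3))), p4.
    × closes — contains both p4 and \lnot p4.
  branch 2 (add (p4 \lor \lnot p3)):
    (((p3 \land \lnot (p4 \lor (p5 \lor p3))) \land p4) \to p2): β-rule — branch into \lnot ((p3 \land \lnot (p4 \lor (p5 \lor p3))) \land p4)  //  p2.
      branch 2.1 (add \lnot ((p3 \land \lnot (p4 \lor (p5 \lor p3))) \land p4)):
        (p4 \lor \lnot p3): β-rule — branch into p4  //  \lnot p3.
          branch 2.1.1 (add p4):
            × closes — contains both p4 and \lnot p4.
          branch 2.1.2 (add \lnot p3):
            × closes — contains both p3 and \lnot p3.
      branch 2.2 (add p2):
        (p4 \lor \lnot p3): β-rule — branch into p4  //  \lnot p3.
          branch 2.2.1 (add p4):
            × closes — contains both p4 and \lnot p4.
          branch 2.2.2 (add \lnot p3):
            × closes — contains both p3 and \lnot p3.
All 5 branches close.
Every branch closed, so the negation is unsatisfiable and the formula is valid.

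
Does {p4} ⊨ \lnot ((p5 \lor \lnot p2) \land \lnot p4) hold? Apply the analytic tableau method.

Yes

Initial set: {T p4; F \lnot ((p5 \lor \lnot p2) \land \lnot p4)}.
F \lnot ((p5 \lor \lnot p2) \land \lnot p4): α-rule — add T (p5 \lor \lnot p2), T \lnot p4.
× closes — contains both p4 and \lnot p4.
All 1 branch closes.
Every branch closed, so the premises entail the conclusion.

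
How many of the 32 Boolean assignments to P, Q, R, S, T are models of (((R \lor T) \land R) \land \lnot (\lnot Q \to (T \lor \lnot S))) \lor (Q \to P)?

Initial set: {T ((((R \lor T) \land R) \land \lnot (\lnot Q \to (T \lor \lnot S))) \lor (Q \to P))}.
T ((((R \lor T) \land R) \land \lnot (\lnot Q \to (T \lor \lnot S))) \lor (Q \to P)): β-rule — branch into T (((R \lor T) \land R) \land \lnot (\lnot Q \to (T \lor \lnot S)))  //  T (Q \to P).
  branch 1 (add T (((R \lor T) \land R) \land \lnot (\lnot Q \to (T \lor \lnot S)))):
    T (((R \lor T) \land R) \land \lnot (\lnot Q \to (T \lor \lnot S))): α-rule — add T ((R \lor T) \land R), T \lnot (\lnot Q \to (T \lor \lnot S)).
    T ((R \lor T) \land R): α-rule — add T (R \lor T), T R.
    T \lnot (\lnot Q \to (T \lor \lnot S)): α-rule — add T \lnot Q, F (T \lor \lnot S).
    F (T \lor \lnot S): α-rule — add F T, F \lnot S.
    T (R \lor T): β-rule — branch into T R  //  T T.
      branch 1.1 (add T R):
        ○ open, literals {Q=false, R=true, S=true, T=false}.
      branch 1.2 (add T T):
        × closes — contains both T and \lnot T.
  branch 2 (add T (Q \to P)):
    T (Q \to P): β-rule — branch into F Q  //  T P.
      branch 2.1 (add F Q):
        ○ open, literals {Q=false}.
      branch 2.2 (add T P):
        ○ open, literals {P=true}.
1 branch closed, 3 open.
Each open branch fixes some atoms; the unmentioned ones are free. Counting distinct full assignments: branch {Q=false, R=true, S=true, T=false} (P) contributes 2 new; branch {Q=false} (P, R, S, T) contributes 14 new; branch {P=true} (Q, R, S, T) contributes 8 new. Total: 24.

24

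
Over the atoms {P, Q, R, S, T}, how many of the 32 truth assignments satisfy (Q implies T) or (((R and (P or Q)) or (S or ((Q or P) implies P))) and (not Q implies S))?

Initial set: {T ((Q implies T) or (((R and (P or Q)) or (S or ((Q or P) implies P))) and (not Q implies S)))}.
T ((Q implies T) or (((R and (P or Q)) or (S or ((Q or P) implies P))) and (not Q implies S))): β-rule — branch into T (Q implies T)  //  T (((R and (P or Q)) or (S or ((Q or P) implies P))) and (not Q implies S)).
  branch 1 (add T (Q implies T)):
    T (Q implies T): β-rule — branch into F Q  //  T T.
      branch 1.1 (add F Q):
        ○ open, literals {Q=false}.
      branch 1.2 (add T T):
        ○ open, literals {T=true}.
  branch 2 (add T (((R and (P or Q)) or (S or ((Q or P) implies P))) and (not Q implies S))):
    T (((R and (P or Q)) or (S or ((Q or P) implies P))) and (not Q implies S)): α-rule — add T ((R and (P or Q)) or (S or ((Q or P) implies P))), T (not Q implies S).
    T ((R and (P or Q)) or (S or ((Q or P) implies P))): β-rule — branch into T (R and (P or Q))  //  T (S or ((Q or P) implies P)).
      branch 2.1 (add T (R and (P or Q))):
        T (R and (P or Q)): α-rule — add T R, T (P or Q).
        T (not Q implies S): β-rule — branch into F not Q  //  T S.
          branch 2.1.1 (add F not Q):
            T (P or Q): β-rule — branch into T P  //  T Q.
              branch 2.1.1.1 (add T P):
                ○ open, literals {P=true, Q=true, R=true}.
              branch 2.1.1.2 (add T Q):
                ○ open, literals {Q=true, R=true}.
          branch 2.1.2 (add T S):
            T (P or Q): β-rule — branch into T P  //  T Q.
              branch 2.1.2.1 (add T P):
                ○ open, literals {P=true, R=true, S=true}.
              branch 2.1.2.2 (add T Q):
                ○ open, literals {Q=true, R=true, S=true}.
      branch 2.2 (add T (S or ((Q or P) implies P))):
        T (not Q implies S): β-rule — branch into F not Q  //  T S.
          branch 2.2.1 (add F not Q):
            T (S or ((Q or P) implies P)): β-rule — branch into T S  //  T ((Q or P) implies P).
              branch 2.2.1.1 (add T S):
                ○ open, literals {Q=true, S=true}.
              branch 2.2.1.2 (add T ((Q or P) implies P)):
                T ((Q or P) implies P): β-rule — branch into F (Q or P)  //  T P.
                  branch 2.2.1.2.1 (add F (Q or P)):
                    F (Q or P): α-rule — add F Q, F P.
                    × closes — contains both Q and not Q.
                  branch 2.2.1.2.2 (add T P):
                    ○ open, literals {P=true, Q=true}.
          branch 2.2.2 (add T S):
            T (S or ((Q or P) implies P)): β-rule — branch into T S  //  T ((Q or P) implies P).
              branch 2.2.2.1 (add T S):
                ○ open, literals {S=true}.
              branch 2.2.2.2 (add T ((Q or P) implies P)):
                T ((Q or P) implies P): β-rule — branch into F (Q or P)  //  T P.
                  branch 2.2.2.2.1 (add F (Q or P)):
                    F (Q or P): α-rule — add F Q, F P.
                    ○ open, literals {P=false, Q=false, S=true}.
                  branch 2.2.2.2.2 (add T P):
                    ○ open, literals {P=true, S=true}.
1 branch closed, 11 open.
Each open branch fixes some atoms; the unmentioned ones are free. Counting distinct full assignments: branch {Q=false} (P, R, S, T) contributes 16 new; branch {T=true} (P, Q, R, S) contributes 8 new; branch {P=true, Q=true, R=true} (S, T) contributes 2 new; branch {Q=true, R=true} (P, S, T) contributes 2 new; branch {P=true, R=true, S=true} (Q, T) contributes 0 new; branch {Q=true, R=true, S=true} (P, T) contributes 0 new; branch {Q=true, S=true} (P, R, T) contributes 2 new; branch {P=true, Q=true} (R, S, T) contributes 1 new; branch {S=true} (P, Q, R, T) contributes 0 new; branch {P=false, Q=false, S=true} (R, T) contributes 0 new; branch {P=true, S=true} (Q, R, T) contributes 0 new. Total: 31.

31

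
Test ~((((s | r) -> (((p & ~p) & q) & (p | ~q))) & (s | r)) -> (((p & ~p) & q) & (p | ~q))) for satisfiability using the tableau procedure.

Unsatisfiable

Initial set: {~((((s | r) -> (((p & ~p) & q) & (p | ~q))) & (s | r)) -> (((p & ~p) & q) & (p | ~q)))}.
~((((s | r) -> (((p & ~p) & q) & (p | ~q))) & (s | r)) -> (((p & ~p) & q) & (p | ~q))): α-rule — add (((s | r) -> (((p & ~p) & q) & (p | ~q))) & (s | r)), ~(((p & ~p) & q) & (p | ~q)).
(((s | r) -> (((p & ~p) & q) & (p | ~q))) & (s | r)): α-rule — add ((s | r) -> (((p & ~p) & q) & (p | ~q))), (s | r).
~(((p & ~p) & q) & (p | ~q)): β-rule — branch into ~((p & ~p) & q)  //  ~(p | ~q).
  branch 1 (add ~((p & ~p) & q)):
    ((s | r) -> (((p & ~p) & q) & (p | ~q))): β-rule — branch into ~(s | r)  //  (((p & ~p) & q) & (p | ~q)).
      branch 1.1 (add ~(s | r)):
        ~(s | r): α-rule — add ~s, ~r.
        (s | r): β-rule — branch into s  //  r.
          branch 1.1.1 (add s):
            × closes — contains both s and ~s.
          branch 1.1.2 (add r):
            × closes — contains both r and ~r.
      branch 1.2 (add (((p & ~p) & q) & (p | ~q))):
        (((p & ~p) & q) & (p | ~q)): α-rule — add ((p & ~p) & q), (p | ~q).
        ((p & ~p) & q): α-rule — add (p & ~p), q.
        (p & ~p): α-rule — add p, ~p.
        × closes — contains both p and ~p.
  branch 2 (add ~(p | ~q)):
    ~(p | ~q): α-rule — add ~p, ~~q.
    ((s | r) -> (((p & ~p) & q) & (p | ~q))): β-rule — branch into ~(s | r)  //  (((p & ~p) & q) & (p | ~q)).
      branch 2.1 (add ~(s | r)):
        ~(s | r): α-rule — add ~s, ~r.
        (s | r): β-rule — branch into s  //  r.
          branch 2.1.1 (add s):
            × closes — contains both s and ~s.
          branch 2.1.2 (add r):
            × closes — contains both r and ~r.
      branch 2.2 (add (((p & ~p) & q) & (p | ~q))):
        (((p & ~p) & q) & (p | ~q)): α-rule — add ((p & ~p) & q), (p | ~q).
        ((p & ~p) & q): α-rule — add (p & ~p), q.
        (p & ~p): α-rule — add p, ~p.
        × closes — contains both p and ~p.
All 6 branches close.
Every branch closed; the formula is unsatisfiable.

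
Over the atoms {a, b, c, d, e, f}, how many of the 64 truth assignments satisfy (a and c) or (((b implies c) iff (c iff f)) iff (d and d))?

40

Initial set: {((a and c) or (((b implies c) iff (c iff f)) iff (d and d)))}.
((a and c) or (((b implies c) iff (c iff f)) iff (d and d))): β-rule — branch into (a and c)  //  (((b implies c) iff (c iff f)) iff (d and d)).
  branch 1 (add (a and c)):
    (a and c): α-rule — add a, c.
    ○ open, literals {a=1, c=1}.
  branch 2 (add (((b implies c) iff (c iff f)) iff (d and d))):
    (((b implies c) iff (c iff f)) iff (d and d)): β-rule — branch into ((b implies c) iff (c iff f)), (d and d)  //  not ((b implies c) iff (c iff f)), not (d and d).
      branch 2.1 (add ((b implies c) iff (c iff f)), (d and d)):
        (d and d): α-rule — add d, d.
        ((b implies c) iff (c iff f)): β-rule — branch into (b implies c), (c iff f)  //  not (b implies c), not (c iff f).
          branch 2.1.1 (add (b implies c), (c iff f)):
            (b implies c): β-rule — branch into not b  //  c.
              branch 2.1.1.1 (add not b):
                (c iff f): β-rule — branch into c, f  //  not c, not f.
                  branch 2.1.1.1.1 (add c, f):
                    ○ open, literals {b=0, c=1, d=1, f=1}.
                  branch 2.1.1.1.2 (add not c, not f):
                    ○ open, literals {b=0, c=0, d=1, f=0}.
              branch 2.1.1.2 (add c):
                (c iff f): β-rule — branch into c, f  //  not c, not f.
                  branch 2.1.1.2.1 (add c, f):
                    ○ open, literals {c=1, d=1, f=1}.
                  branch 2.1.1.2.2 (add not c, not f):
                    × closes — contains both c and not c.
          branch 2.1.2 (add not (b implies c), not (c iff f)):
            not (b implies c): α-rule — add b, not c.
            not (c iff f): β-rule — branch into c, not f  //  not c, f.
              branch 2.1.2.1 (add c, not f):
                × closes — contains both c and not c.
              branch 2.1.2.2 (add not c, f):
                ○ open, literals {b=1, c=0, d=1, f=1}.
      branch 2.2 (add not ((b implies c) iff (c iff f)), not (d and d)):
        not ((b implies c) iff (c iff f)): β-rule — branch into (b implies c), not (c iff f)  //  not (b implies c), (c iff f).
          branch 2.2.1 (add (b implies c), not (c iff f)):
            not (d and d): β-rule — branch into not d  //  not d.
              branch 2.2.1.1 (add not d):
                (b implies c): β-rule — branch into not b  //  c.
                  branch 2.2.1.1.1 (add not b):
                    not (c iff f): β-rule — branch into c, not f  //  not c, f.
                      branch 2.2.1.1.1.1 (add c, not f):
                        ○ open, literals {b=0, c=1, d=0, f=0}.
                      branch 2.2.1.1.1.2 (add not c, f):
                        ○ open, literals {b=0, c=0, d=0, f=1}.
                  branch 2.2.1.1.2 (add c):
                    not (c iff f): β-rule — branch into c, not f  //  not c, f.
                      branch 2.2.1.1.2.1 (add c, not f):
                        ○ open, literals {c=1, d=0, f=0}.
                      branch 2.2.1.1.2.2 (add not c, f):
                        × closes — contains both c and not c.
              branch 2.2.1.2 (add not d):
                (b implies c): β-rule — branch into not b  //  c.
                  branch 2.2.1.2.1 (add not b):
                    not (c iff f): β-rule — branch into c, not f  //  not c, f.
                      branch 2.2.1.2.1.1 (add c, not f):
                        ○ open, literals {b=0, c=1, d=0, f=0}.
                      branch 2.2.1.2.1.2 (add not c, f):
                        ○ open, literals {b=0, c=0, d=0, f=1}.
                  branch 2.2.1.2.2 (add c):
                    not (c iff f): β-rule — branch into c, not f  //  not c, f.
                      branch 2.2.1.2.2.1 (add c, not f):
                        ○ open, literals {c=1, d=0, f=0}.
                      branch 2.2.1.2.2.2 (add not c, f):
                        × closes — contains both c and not c.
          branch 2.2.2 (add not (b implies c), (c iff f)):
            not (b implies c): α-rule — add b, not c.
            not (d and d): β-rule — branch into not d  //  not d.
              branch 2.2.2.1 (add not d):
                (c iff f): β-rule — branch into c, f  //  not c, not f.
                  branch 2.2.2.1.1 (add c, f):
                    × closes — contains both c and not c.
                  branch 2.2.2.1.2 (add not c, not f):
                    ○ open, literals {b=1, c=0, d=0, f=0}.
              branch 2.2.2.2 (add not d):
                (c iff f): β-rule — branch into c, f  //  not c, not f.
                  branch 2.2.2.2.1 (add c, f):
                    × closes — contains both c and not c.
                  branch 2.2.2.2.2 (add not c, not f):
                    ○ open, literals {b=1, c=0, d=0, f=0}.
6 branches closed, 13 open.
Each open branch fixes some atoms; the unmentioned ones are free. Counting distinct full assignments: branch {a=1, c=1} (b, d, e, f) contributes 16 new; branch {b=0, c=1, d=1, f=1} (a, e) contributes 2 new; branch {b=0, c=0, d=1, f=0} (a, e) contributes 4 new; branch {c=1, d=1, f=1} (a, b, e) contributes 2 new; branch {b=1, c=0, d=1, f=1} (a, e) contributes 4 new; branch {b=0, c=1, d=0, f=0} (a, e) contributes 2 new; branch {b=0, c=0, d=0, f=1} (a, e) contributes 4 new; branch {c=1, d=0, f=0} (a, b, e) contributes 2 new; branch {b=0, c=1, d=0, f=0} (a, e) contributes 0 new; branch {b=0, c=0, d=0, f=1} (a, e) contributes 0 new; branch {c=1, d=0, f=0} (a, b, e) contributes 0 new; branch {b=1, c=0, d=0, f=0} (a, e) contributes 4 new; branch {b=1, c=0, d=0, f=0} (a, e) contributes 0 new. Total: 40.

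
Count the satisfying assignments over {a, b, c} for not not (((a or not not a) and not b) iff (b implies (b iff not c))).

4

Initial set: {not not (((a or not not a) and not b) iff (b implies (b iff not c)))}.
not not (((a or not not a) and not b) iff (b implies (b iff not c))): drop double negation, giving (((a or not not a) and not b) iff (b implies (b iff not c))).
(((a or not not a) and not b) iff (b implies (b iff not c))): β-rule — branch into ((a or not not a) and not b), (b implies (b iff not c))  //  not ((a or not not a) and not b), not (b implies (b iff not c)).
  branch 1 (add ((a or not not a) and not b), (b implies (b iff not c))):
    ((a or not not a) and not b): α-rule — add (a or not not a), not b.
    (b implies (b iff not c)): β-rule — branch into not b  //  (b iff not c).
      branch 1.1 (add not b):
        (a or not not a): β-rule — branch into a  //  not not a.
          branch 1.1.1 (add a):
            ○ open, literals {a=true, b=false}.
          branch 1.1.2 (add not not a):
            not not a: drop double negation, giving a.
            ○ open, literals {a=true, b=false}.
      branch 1.2 (add (b iff not c)):
        (a or not not a): β-rule — branch into a  //  not not a.
          branch 1.2.1 (add a):
            (b iff not c): β-rule — branch into b, not c  //  not b, not not c.
              branch 1.2.1.1 (add b, not c):
                × closes — contains both b and not b.
              branch 1.2.1.2 (add not b, not not c):
                ○ open, literals {a=true, b=false, c=true}.
          branch 1.2.2 (add not not a):
            not not a: drop double negation, giving a.
            (b iff not c): β-rule — branch into b, not c  //  not b, not not c.
              branch 1.2.2.1 (add b, not c):
                × closes — contains both b and not b.
              branch 1.2.2.2 (add not b, not not c):
                ○ open, literals {a=true, b=false, c=true}.
  branch 2 (add not ((a or not not a) and not b), not (b implies (b iff not c))):
    not (b implies (b iff not c)): α-rule — add b, not (b iff not c).
    not ((a or not not a) and not b): β-rule — branch into not (a or not not a)  //  not not b.
      branch 2.1 (add not (a or not not a)):
        not (a or not not a): α-rule — add not a, not not not a.
        not not not a: drop double negation, giving not a.
        not (b iff not c): β-rule — branch into b, not not c  //  not b, not c.
          branch 2.1.1 (add b, not not c):
            ○ open, literals {a=false, b=true, c=true}.
          branch 2.1.2 (add not b, not c):
            × closes — contains both b and not b.
      branch 2.2 (add not not b):
        not (b iff not c): β-rule — branch into b, not not c  //  not b, not c.
          branch 2.2.1 (add b, not not c):
            ○ open, literals {b=true, c=true}.
          branch 2.2.2 (add not b, not c):
            × closes — contains both b and not b.
4 branches closed, 6 open.
Each open branch fixes some atoms; the unmentioned ones are free. Counting distinct full assignments: branch {a=true, b=false} (c) contributes 2 new; branch {a=true, b=false} (c) contributes 0 new; branch {a=true, b=false, c=true} (none free) contributes 0 new; branch {a=true, b=false, c=true} (none free) contributes 0 new; branch {a=false, b=true, c=true} (none free) contributes 1 new; branch {b=true, c=true} (a) contributes 1 new. Total: 4.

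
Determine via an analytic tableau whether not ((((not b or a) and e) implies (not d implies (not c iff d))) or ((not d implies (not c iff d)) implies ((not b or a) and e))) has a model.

Unsatisfiable

Initial set: {not ((((not b or a) and e) implies (not d implies (not c iff d))) or ((not d implies (not c iff d)) implies ((not b or a) and e)))}.
not ((((not b or a) and e) implies (not d implies (not c iff d))) or ((not d implies (not c iff d)) implies ((not b or a) and e))): α-rule — add not (((not b or a) and e) implies (not d implies (not c iff d))), not ((not d implies (not c iff d)) implies ((not b or a) and e)).
not (((not b or a) and e) implies (not d implies (not c iff d))): α-rule — add ((not b or a) and e), not (not d implies (not c iff d)).
not ((not d implies (not c iff d)) implies ((not b or a) and e)): α-rule — add (not d implies (not c iff d)), not ((not b or a) and e).
((not b or a) and e): α-rule — add (not b or a), e.
not (not d implies (not c iff d)): α-rule — add not d, not (not c iff d).
(not d implies (not c iff d)): β-rule — branch into not not d  //  (not c iff d).
  branch 1 (add not not d):
    × closes — contains both d and not d.
  branch 2 (add (not c iff d)):
    not ((not b or a) and e): β-rule — branch into not (not b or a)  //  not e.
      branch 2.1 (add not (not b or a)):
        not (not b or a): α-rule — add not not b, not a.
        (not b or a): β-rule — branch into not b  //  a.
          branch 2.1.1 (add not b):
            × closes — contains both b and not b.
          branch 2.1.2 (add a):
            × closes — contains both a and not a.
      branch 2.2 (add not e):
        × closes — contains both e and not e.
All 4 branches close.
Every branch closed; the formula is unsatisfiable.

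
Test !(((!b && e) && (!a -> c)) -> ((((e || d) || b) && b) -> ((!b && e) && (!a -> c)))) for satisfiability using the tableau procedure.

Unsatisfiable

Initial set: {!(((!b && e) && (!a -> c)) -> ((((e || d) || b) && b) -> ((!b && e) && (!a -> c))))}.
!(((!b && e) && (!a -> c)) -> ((((e || d) || b) && b) -> ((!b && e) && (!a -> c)))): α-rule — add ((!b && e) && (!a -> c)), !((((e || d) || b) && b) -> ((!b && e) && (!a -> c))).
((!b && e) && (!a -> c)): α-rule — add (!b && e), (!a -> c).
!((((e || d) || b) && b) -> ((!b && e) && (!a -> c))): α-rule — add (((e || d) || b) && b), !((!b && e) && (!a -> c)).
(!b && e): α-rule — add !b, e.
(((e || d) || b) && b): α-rule — add ((e || d) || b), b.
× closes — contains both b and !b.
All 1 branch closes.
Every branch closed; the formula is unsatisfiable.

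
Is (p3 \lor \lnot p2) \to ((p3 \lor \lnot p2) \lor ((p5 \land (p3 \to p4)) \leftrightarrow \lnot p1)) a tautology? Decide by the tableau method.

Assume the negation and expand:
Initial set: {\lnot ((p3 \lor \lnot p2) \to ((p3 \lor \lnot p2) \lor ((p5 \land (p3 \to p4)) \leftrightarrow \lnot p1)))}.
\lnot ((p3 \lor \lnot p2) \to ((p3 \lor \lnot p2) \lor ((p5 \land (p3 \to p4)) \leftrightarrow \lnot p1))): α-rule — add (p3 \lor \lnot p2), \lnot ((p3 \lor \lnot p2) \lor ((p5 \land (p3 \to p4)) \leftrightarrow \lnot p1)).
\lnot ((p3 \lor \lnot p2) \lor ((p5 \land (p3 \to p4)) \leftrightarrow \lnot p1)): α-rule — add \lnot (p3 \lor \lnot p2), \lnot ((p5 \land (p3 \to p4)) \leftrightarrow \lnot p1).
\lnot (p3 \lor \lnot p2): α-rule — add \lnot p3, \lnot \lnot p2.
(p3 \lor \lnot p2): β-rule — branch into p3  //  \lnot p2.
  branch 1 (add p3):
    × closes — contains both p3 and \lnot p3.
  branch 2 (add \lnot p2):
    × closes — contains both p2 and \lnot p2.
All 2 branches close.
Every branch closed, so the negation is unsatisfiable and the formula is valid.

Valid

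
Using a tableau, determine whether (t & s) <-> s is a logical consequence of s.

Initial set: {T s; F ((t & s) <-> s)}.
F ((t & s) <-> s): β-rule — branch into T (t & s), F s  //  F (t & s), T s.
  branch 1 (add T (t & s), F s):
    × closes — contains both s and ~s.
  branch 2 (add F (t & s), T s):
    F (t & s): β-rule — branch into F t  //  F s.
      branch 2.1 (add F t):
        ○ open, literals {s=1, t=0}.
      branch 2.2 (add F s):
        × closes — contains both s and ~s.
2 branches closed, 1 open.
An open branch gives a countermodel: s=1, t=0 (unmentioned atoms arbitrary); the premises hold there but the conclusion fails.

No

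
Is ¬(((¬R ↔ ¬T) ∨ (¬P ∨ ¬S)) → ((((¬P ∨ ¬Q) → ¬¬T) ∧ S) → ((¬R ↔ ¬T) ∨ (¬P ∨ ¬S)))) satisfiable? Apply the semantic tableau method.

Unsatisfiable

Initial set: {T ¬(((¬R ↔ ¬T) ∨ (¬P ∨ ¬S)) → ((((¬P ∨ ¬Q) → ¬¬T) ∧ S) → ((¬R ↔ ¬T) ∨ (¬P ∨ ¬S))))}.
T ¬(((¬R ↔ ¬T) ∨ (¬P ∨ ¬S)) → ((((¬P ∨ ¬Q) → ¬¬T) ∧ S) → ((¬R ↔ ¬T) ∨ (¬P ∨ ¬S)))): α-rule — add T ((¬R ↔ ¬T) ∨ (¬P ∨ ¬S)), F ((((¬P ∨ ¬Q) → ¬¬T) ∧ S) → ((¬R ↔ ¬T) ∨ (¬P ∨ ¬S))).
F ((((¬P ∨ ¬Q) → ¬¬T) ∧ S) → ((¬R ↔ ¬T) ∨ (¬P ∨ ¬S))): α-rule — add T (((¬P ∨ ¬Q) → ¬¬T) ∧ S), F ((¬R ↔ ¬T) ∨ (¬P ∨ ¬S)).
T (((¬P ∨ ¬Q) → ¬¬T) ∧ S): α-rule — add T ((¬P ∨ ¬Q) → ¬¬T), T S.
F ((¬R ↔ ¬T) ∨ (¬P ∨ ¬S)): α-rule — add F (¬R ↔ ¬T), F (¬P ∨ ¬S).
F (¬P ∨ ¬S): α-rule — add F ¬P, F ¬S.
T ((¬R ↔ ¬T) ∨ (¬P ∨ ¬S)): β-rule — branch into T (¬R ↔ ¬T)  //  T (¬P ∨ ¬S).
  branch 1 (add T (¬R ↔ ¬T)):
    T ((¬P ∨ ¬Q) → ¬¬T): β-rule — branch into F (¬P ∨ ¬Q)  //  T ¬¬T.
      branch 1.1 (add F (¬P ∨ ¬Q)):
        F (¬P ∨ ¬Q): α-rule — add F ¬P, F ¬Q.
        F (¬R ↔ ¬T): β-rule — branch into T ¬R, F ¬T  //  F ¬R, T ¬T.
          branch 1.1.1 (add T ¬R, F ¬T):
            T (¬R ↔ ¬T): β-rule — branch into T ¬R, T ¬T  //  F ¬R, F ¬T.
              branch 1.1.1.1 (add T ¬R, T ¬T):
                × closes — contains both T and ¬T.
              branch 1.1.1.2 (add F ¬R, F ¬T):
                × closes — contains both R and ¬R.
          branch 1.1.2 (add F ¬R, T ¬T):
            T (¬R ↔ ¬T): β-rule — branch into T ¬R, T ¬T  //  F ¬R, F ¬T.
              branch 1.1.2.1 (add T ¬R, T ¬T):
                × closes — contains both R and ¬R.
              branch 1.1.2.2 (add F ¬R, F ¬T):
                × closes — contains both T and ¬T.
      branch 1.2 (add T ¬¬T):
        T ¬¬T: drop double negation, giving T T.
        F (¬R ↔ ¬T): β-rule — branch into T ¬R, F ¬T  //  F ¬R, T ¬T.
          branch 1.2.1 (add T ¬R, F ¬T):
            T (¬R ↔ ¬T): β-rule — branch into T ¬R, T ¬T  //  F ¬R, F ¬T.
              branch 1.2.1.1 (add T ¬R, T ¬T):
                × closes — contains both T and ¬T.
              branch 1.2.1.2 (add F ¬R, F ¬T):
                × closes — contains both R and ¬R.
          branch 1.2.2 (add F ¬R, T ¬T):
            × closes — contains both T and ¬T.
  branch 2 (add T (¬P ∨ ¬S)):
    T ((¬P ∨ ¬Q) → ¬¬T): β-rule — branch into F (¬P ∨ ¬Q)  //  T ¬¬T.
      branch 2.1 (add F (¬P ∨ ¬Q)):
        F (¬P ∨ ¬Q): α-rule — add F ¬P, F ¬Q.
        F (¬R ↔ ¬T): β-rule — branch into T ¬R, F ¬T  //  F ¬R, T ¬T.
          branch 2.1.1 (add T ¬R, F ¬T):
            T (¬P ∨ ¬S): β-rule — branch into T ¬P  //  T ¬S.
              branch 2.1.1.1 (add T ¬P):
                × closes — contains both P and ¬P.
              branch 2.1.1.2 (add T ¬S):
                × closes — contains both S and ¬S.
          branch 2.1.2 (add F ¬R, T ¬T):
            T (¬P ∨ ¬S): β-rule — branch into T ¬P  //  T ¬S.
              branch 2.1.2.1 (add T ¬P):
                × closes — contains both P and ¬P.
              branch 2.1.2.2 (add T ¬S):
                × closes — contains both S and ¬S.
      branch 2.2 (add T ¬¬T):
        T ¬¬T: drop double negation, giving T T.
        F (¬R ↔ ¬T): β-rule — branch into T ¬R, F ¬T  //  F ¬R, T ¬T.
          branch 2.2.1 (add T ¬R, F ¬T):
            T (¬P ∨ ¬S): β-rule — branch into T ¬P  //  T ¬S.
              branch 2.2.1.1 (add T ¬P):
                × closes — contains both P and ¬P.
              branch 2.2.1.2 (add T ¬S):
                × closes — contains both S and ¬S.
          branch 2.2.2 (add F ¬R, T ¬T):
            × closes — contains both T and ¬T.
All 14 branches close.
Every branch closed; the formula is unsatisfiable.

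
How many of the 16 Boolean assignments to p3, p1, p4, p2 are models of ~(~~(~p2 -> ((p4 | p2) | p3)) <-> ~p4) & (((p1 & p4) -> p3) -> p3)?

Initial set: {(~(~~(~p2 -> ((p4 | p2) | p3)) <-> ~p4) & (((p1 & p4) -> p3) -> p3))}.
(~(~~(~p2 -> ((p4 | p2) | p3)) <-> ~p4) & (((p1 & p4) -> p3) -> p3)): α-rule — add ~(~~(~p2 -> ((p4 | p2) | p3)) <-> ~p4), (((p1 & p4) -> p3) -> p3).
~(~~(~p2 -> ((p4 | p2) | p3)) <-> ~p4): β-rule — branch into ~~(~p2 -> ((p4 | p2) | p3)), ~~p4  //  ~~~(~p2 -> ((p4 | p2) | p3)), ~p4.
  branch 1 (add ~~(~p2 -> ((p4 | p2) | p3)), ~~p4):
    ~~(~p2 -> ((p4 | p2) | p3)): drop double negation, giving (~p2 -> ((p4 | p2) | p3)).
    (((p1 & p4) -> p3) -> p3): β-rule — branch into ~((p1 & p4) -> p3)  //  p3.
      branch 1.1 (add ~((p1 & p4) -> p3)):
        ~((p1 & p4) -> p3): α-rule — add (p1 & p4), ~p3.
        (p1 & p4): α-rule — add p1, p4.
        (~p2 -> ((p4 | p2) | p3)): β-rule — branch into ~~p2  //  ((p4 | p2) | p3).
          branch 1.1.1 (add ~~p2):
            ○ open, literals {p1=1, p2=1, p3=0, p4=1}.
          branch 1.1.2 (add ((p4 | p2) | p3)):
            ((p4 | p2) | p3): β-rule — branch into (p4 | p2)  //  p3.
              branch 1.1.2.1 (add (p4 | p2)):
                (p4 | p2): β-rule — branch into p4  //  p2.
                  branch 1.1.2.1.1 (add p4):
                    ○ open, literals {p1=1, p3=0, p4=1}.
                  branch 1.1.2.1.2 (add p2):
                    ○ open, literals {p1=1, p2=1, p3=0, p4=1}.
              branch 1.1.2.2 (add p3):
                × closes — contains both p3 and ~p3.
      branch 1.2 (add p3):
        (~p2 -> ((p4 | p2) | p3)): β-rule — branch into ~~p2  //  ((p4 | p2) | p3).
          branch 1.2.1 (add ~~p2):
            ○ open, literals {p2=1, p3=1, p4=1}.
          branch 1.2.2 (add ((p4 | p2) | p3)):
            ((p4 | p2) | p3): β-rule — branch into (p4 | p2)  //  p3.
              branch 1.2.2.1 (add (p4 | p2)):
                (p4 | p2): β-rule — branch into p4  //  p2.
                  branch 1.2.2.1.1 (add p4):
                    ○ open, literals {p3=1, p4=1}.
                  branch 1.2.2.1.2 (add p2):
                    ○ open, literals {p2=1, p3=1, p4=1}.
              branch 1.2.2.2 (add p3):
                ○ open, literals {p3=1, p4=1}.
  branch 2 (add ~~~(~p2 -> ((p4 | p2) | p3)), ~p4):
    ~~~(~p2 -> ((p4 | p2) | p3)): drop double negation, giving ~(~p2 -> ((p4 | p2) | p3)).
    ~(~p2 -> ((p4 | p2) | p3)): α-rule — add ~p2, ~((p4 | p2) | p3).
    ~((p4 | p2) | p3): α-rule — add ~(p4 | p2), ~p3.
    ~(p4 | p2): α-rule — add ~p4, ~p2.
    (((p1 & p4) -> p3) -> p3): β-rule — branch into ~((p1 & p4) -> p3)  //  p3.
      branch 2.1 (add ~((p1 & p4) -> p3)):
        ~((p1 & p4) -> p3): α-rule — add (p1 & p4), ~p3.
        (p1 & p4): α-rule — add p1, p4.
        × closes — contains both p4 and ~p4.
      branch 2.2 (add p3):
        × closes — contains both p3 and ~p3.
3 branches closed, 7 open.
Each open branch fixes some atoms; the unmentioned ones are free. Counting distinct full assignments: branch {p1=1, p2=1, p3=0, p4=1} (none free) contributes 1 new; branch {p1=1, p3=0, p4=1} (p2) contributes 1 new; branch {p1=1, p2=1, p3=0, p4=1} (none free) contributes 0 new; branch {p2=1, p3=1, p4=1} (p1) contributes 2 new; branch {p3=1, p4=1} (p1, p2) contributes 2 new; branch {p2=1, p3=1, p4=1} (p1) contributes 0 new; branch {p3=1, p4=1} (p1, p2) contributes 0 new. Total: 6.

6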